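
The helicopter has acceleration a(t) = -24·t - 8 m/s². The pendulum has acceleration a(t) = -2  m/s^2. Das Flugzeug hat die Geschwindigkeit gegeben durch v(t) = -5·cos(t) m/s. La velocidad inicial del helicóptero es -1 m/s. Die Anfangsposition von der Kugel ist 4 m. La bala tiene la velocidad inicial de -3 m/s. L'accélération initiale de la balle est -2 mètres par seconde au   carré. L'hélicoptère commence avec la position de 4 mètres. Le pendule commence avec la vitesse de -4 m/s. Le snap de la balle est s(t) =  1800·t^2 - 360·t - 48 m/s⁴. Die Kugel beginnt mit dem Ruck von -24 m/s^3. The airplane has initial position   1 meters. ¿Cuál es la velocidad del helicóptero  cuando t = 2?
Para resolver esto, necesitamos tomar 1 integral de nuestra ecuación de la aceleración a(t) = -24·t - 8. Tomando ∫a(t)dt y aplicando v(0) = -1, encontramos v(t) = -12·t^2 - 8·t - 1. Usando v(t) = -12·t^2 - 8·t - 1 y sustituyendo t = 2, encontramos v = -65.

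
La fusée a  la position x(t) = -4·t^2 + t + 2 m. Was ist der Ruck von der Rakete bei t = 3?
Wir müssen unsere Gleichung für die Position x(t) = -4·t^2 + t + 2 3-mal ableiten. Die Ableitung von der Position ergibt die Geschwindigkeit: v(t) = 1 - 8·t. Durch Ableiten von der Geschwindigkeit erhalten wir die Beschleunigung: a(t) = -8. Die Ableitung von der Beschleunigung ergibt den Ruck: j(t) = 0. Aus der Gleichung für den Ruck j(t) = 0, setzen wir t = 3 ein und erhalten j = 0.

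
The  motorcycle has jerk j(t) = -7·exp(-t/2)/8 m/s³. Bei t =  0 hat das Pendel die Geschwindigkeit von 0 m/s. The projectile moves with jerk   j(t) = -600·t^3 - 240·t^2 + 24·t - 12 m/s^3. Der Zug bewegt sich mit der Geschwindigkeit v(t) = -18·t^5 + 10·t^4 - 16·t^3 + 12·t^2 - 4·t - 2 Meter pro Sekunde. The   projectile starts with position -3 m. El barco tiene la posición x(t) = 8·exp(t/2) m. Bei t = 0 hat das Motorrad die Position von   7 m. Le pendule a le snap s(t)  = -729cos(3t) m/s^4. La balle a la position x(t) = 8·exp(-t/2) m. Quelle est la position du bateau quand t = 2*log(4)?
De l'équation de la position x(t) = 8·exp(t/2), nous substituons t = 2*log(4) pour obtenir x = 32.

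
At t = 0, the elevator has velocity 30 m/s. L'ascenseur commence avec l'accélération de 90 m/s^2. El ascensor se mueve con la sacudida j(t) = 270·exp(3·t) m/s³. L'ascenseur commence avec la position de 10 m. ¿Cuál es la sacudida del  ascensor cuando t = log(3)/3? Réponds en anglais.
From the given jerk equation j(t) = 270·exp(3·t), we substitute t = log(3)/3 to get j = 810.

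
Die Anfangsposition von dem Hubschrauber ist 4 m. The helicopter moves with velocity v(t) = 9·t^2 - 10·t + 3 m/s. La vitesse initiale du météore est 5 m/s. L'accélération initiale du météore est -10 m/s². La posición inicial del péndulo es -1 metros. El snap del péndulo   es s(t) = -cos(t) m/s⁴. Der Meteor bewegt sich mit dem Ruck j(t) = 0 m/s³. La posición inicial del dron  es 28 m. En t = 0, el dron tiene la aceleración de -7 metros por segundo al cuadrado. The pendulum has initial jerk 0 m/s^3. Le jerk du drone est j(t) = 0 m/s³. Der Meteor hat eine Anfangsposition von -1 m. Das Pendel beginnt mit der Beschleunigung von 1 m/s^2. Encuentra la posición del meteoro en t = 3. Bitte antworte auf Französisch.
En partant du jerk j(t) = 0, nous prenons 3 intégrales. L'intégrale du jerk est l'accélération. En utilisant a(0) = -10, nous obtenons a(t) = -10. En intégrant l'accélération et en utilisant la condition initiale v(0) = 5, nous obtenons v(t) = 5 - 10·t. En prenant ∫v(t)dt et en appliquant x(0) = -1, nous trouvons x(t) = -5·t^2 + 5·t - 1. En utilisant x(t) = -5·t^2 + 5·t - 1 et en substituant t = 3, nous trouvons x = -31.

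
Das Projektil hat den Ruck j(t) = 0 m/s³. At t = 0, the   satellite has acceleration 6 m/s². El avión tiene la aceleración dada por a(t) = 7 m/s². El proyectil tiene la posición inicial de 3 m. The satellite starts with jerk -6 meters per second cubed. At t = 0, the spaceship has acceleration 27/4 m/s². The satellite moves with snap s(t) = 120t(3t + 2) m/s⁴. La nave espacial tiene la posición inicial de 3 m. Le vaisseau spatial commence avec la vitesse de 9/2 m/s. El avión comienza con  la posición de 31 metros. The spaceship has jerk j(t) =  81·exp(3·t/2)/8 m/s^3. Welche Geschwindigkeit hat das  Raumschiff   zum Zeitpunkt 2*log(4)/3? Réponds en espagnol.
Partiendo de la sacudida j(t) = 81·exp(3·t/2)/8, tomamos 2 antiderivadas. Tomando ∫j(t)dt y aplicando a(0) = 27/4, encontramos a(t) = 27·exp(3·t/2)/4. Tomando ∫a(t)dt y aplicando v(0) = 9/2, encontramos v(t) = 9·exp(3·t/2)/2. Usando v(t) = 9·exp(3·t/2)/2 y sustituyendo t = 2*log(4)/3, encontramos v = 18.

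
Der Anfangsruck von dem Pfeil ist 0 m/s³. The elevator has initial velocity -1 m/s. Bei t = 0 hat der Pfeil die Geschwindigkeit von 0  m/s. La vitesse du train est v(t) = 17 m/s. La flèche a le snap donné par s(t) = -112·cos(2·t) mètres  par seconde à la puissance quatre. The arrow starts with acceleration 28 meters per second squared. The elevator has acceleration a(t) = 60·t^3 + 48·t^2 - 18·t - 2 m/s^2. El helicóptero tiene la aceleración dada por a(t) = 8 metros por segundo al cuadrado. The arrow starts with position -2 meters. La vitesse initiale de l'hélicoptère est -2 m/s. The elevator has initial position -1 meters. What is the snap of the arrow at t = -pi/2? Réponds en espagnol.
De la ecuación del snap s(t) = -112·cos(2·t), sustituimos t = -pi/2 para obtener s = 112.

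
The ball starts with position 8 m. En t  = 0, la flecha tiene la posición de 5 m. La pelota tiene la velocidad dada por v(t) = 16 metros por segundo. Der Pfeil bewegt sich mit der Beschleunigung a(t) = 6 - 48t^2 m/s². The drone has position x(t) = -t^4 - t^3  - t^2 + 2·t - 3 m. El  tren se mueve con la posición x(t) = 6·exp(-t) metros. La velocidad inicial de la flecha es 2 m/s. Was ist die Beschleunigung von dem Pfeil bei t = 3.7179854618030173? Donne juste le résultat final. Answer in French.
La réponse est -657.523962920573.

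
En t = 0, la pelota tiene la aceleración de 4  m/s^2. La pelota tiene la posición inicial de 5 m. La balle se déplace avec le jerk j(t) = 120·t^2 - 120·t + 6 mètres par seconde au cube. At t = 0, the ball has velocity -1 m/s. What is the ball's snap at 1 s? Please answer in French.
Nous devons dériver notre équation du jerk j(t) = 120·t^2 - 120·t + 6 1 fois. La dérivée du jerk donne le snap: s(t) = 240·t - 120. Nous avons le snap s(t) = 240·t - 120. En substituant t = 1: s(1) = 120.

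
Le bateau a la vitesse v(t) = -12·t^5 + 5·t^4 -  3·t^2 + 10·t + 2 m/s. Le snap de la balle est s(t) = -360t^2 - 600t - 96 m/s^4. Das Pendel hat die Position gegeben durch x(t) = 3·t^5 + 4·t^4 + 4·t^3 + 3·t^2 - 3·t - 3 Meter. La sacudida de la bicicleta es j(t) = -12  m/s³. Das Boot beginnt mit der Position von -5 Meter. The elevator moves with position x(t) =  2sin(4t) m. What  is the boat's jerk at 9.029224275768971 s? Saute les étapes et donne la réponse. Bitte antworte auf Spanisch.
La sacudida en t = 9.029224275768971 es j = -171784.286589481.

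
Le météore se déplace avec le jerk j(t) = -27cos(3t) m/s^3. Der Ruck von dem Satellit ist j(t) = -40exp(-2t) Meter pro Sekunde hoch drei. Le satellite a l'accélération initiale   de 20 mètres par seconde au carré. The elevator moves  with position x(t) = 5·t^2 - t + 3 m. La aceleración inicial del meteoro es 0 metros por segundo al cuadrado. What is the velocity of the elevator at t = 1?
To solve this, we need to take 1 derivative of our position equation x(t) = 5·t^2 - t + 3. Taking d/dt of x(t), we find v(t) = 10·t - 1. Using v(t) = 10·t - 1 and substituting t = 1, we find v = 9.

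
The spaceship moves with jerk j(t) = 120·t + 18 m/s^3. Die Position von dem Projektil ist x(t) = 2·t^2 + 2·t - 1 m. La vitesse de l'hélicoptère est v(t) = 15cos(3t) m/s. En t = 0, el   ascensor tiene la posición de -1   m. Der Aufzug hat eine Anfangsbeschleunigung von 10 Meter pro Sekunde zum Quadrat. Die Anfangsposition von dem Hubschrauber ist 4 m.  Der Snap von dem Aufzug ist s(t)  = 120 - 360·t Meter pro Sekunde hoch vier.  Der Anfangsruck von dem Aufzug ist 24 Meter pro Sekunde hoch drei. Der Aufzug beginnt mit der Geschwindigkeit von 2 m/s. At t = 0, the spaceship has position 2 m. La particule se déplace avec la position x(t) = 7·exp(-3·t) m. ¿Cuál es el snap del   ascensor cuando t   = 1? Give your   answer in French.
Nous avons le snap s(t) = 120 - 360·t. En substituant t = 1: s(1) = -240.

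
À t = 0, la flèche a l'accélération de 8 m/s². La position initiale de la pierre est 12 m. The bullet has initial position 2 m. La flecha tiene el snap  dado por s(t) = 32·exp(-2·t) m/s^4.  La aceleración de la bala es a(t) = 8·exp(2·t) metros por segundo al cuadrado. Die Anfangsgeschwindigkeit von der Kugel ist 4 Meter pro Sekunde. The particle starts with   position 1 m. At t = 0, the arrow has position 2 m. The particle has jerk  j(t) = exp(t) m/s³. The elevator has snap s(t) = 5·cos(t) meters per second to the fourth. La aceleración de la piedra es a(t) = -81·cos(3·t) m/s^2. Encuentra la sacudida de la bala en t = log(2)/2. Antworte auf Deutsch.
Um dies zu lösen, müssen wir 1 Ableitung unserer Gleichung für die Beschleunigung a(t) = 8·exp(2·t) nehmen. Durch Ableiten von der Beschleunigung erhalten wir den Ruck: j(t) = 16·exp(2·t). Wir haben den Ruck j(t) = 16·exp(2·t). Durch Einsetzen von t = log(2)/2: j(log(2)/2) = 32.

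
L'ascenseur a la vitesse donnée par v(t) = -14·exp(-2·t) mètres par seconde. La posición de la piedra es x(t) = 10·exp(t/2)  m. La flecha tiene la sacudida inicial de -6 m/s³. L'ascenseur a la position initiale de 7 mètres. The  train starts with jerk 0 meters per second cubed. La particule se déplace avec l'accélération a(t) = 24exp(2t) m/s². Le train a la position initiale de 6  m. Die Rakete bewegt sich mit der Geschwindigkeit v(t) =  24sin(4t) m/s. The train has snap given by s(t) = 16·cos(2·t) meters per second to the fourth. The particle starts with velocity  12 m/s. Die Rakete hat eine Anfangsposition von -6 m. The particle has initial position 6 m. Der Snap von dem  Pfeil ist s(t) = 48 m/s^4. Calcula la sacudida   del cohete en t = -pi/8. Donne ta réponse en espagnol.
Debemos derivar nuestra ecuación de la velocidad v(t) = 24·sin(4·t) 2 veces. Tomando d/dt de v(t), encontramos a(t) = 96·cos(4·t). Derivando la aceleración, obtenemos la sacudida: j(t) = -384·sin(4·t). De la ecuación de la sacudida j(t) = -384·sin(4·t), sustituimos t = -pi/8 para obtener j = 384.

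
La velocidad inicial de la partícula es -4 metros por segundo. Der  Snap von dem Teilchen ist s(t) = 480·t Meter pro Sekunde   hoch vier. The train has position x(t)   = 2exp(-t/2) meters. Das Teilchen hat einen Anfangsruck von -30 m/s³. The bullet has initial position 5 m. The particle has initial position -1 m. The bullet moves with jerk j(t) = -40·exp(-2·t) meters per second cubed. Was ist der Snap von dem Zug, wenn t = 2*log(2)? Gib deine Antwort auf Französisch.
Pour résoudre ceci, nous devons prendre 4 dérivées de notre équation de la position x(t) = 2·exp(-t/2). La dérivée de la position donne la vitesse: v(t) = -exp(-t/2). En dérivant la vitesse, nous obtenons l'accélération: a(t) = exp(-t/2)/2. En dérivant l'accélération, nous obtenons le jerk: j(t) = -exp(-t/2)/4. En dérivant le jerk, nous obtenons le snap: s(t) = exp(-t/2)/8. De l'équation du snap s(t) = exp(-t/2)/8, nous substituons t = 2*log(2) pour obtenir s = 1/16.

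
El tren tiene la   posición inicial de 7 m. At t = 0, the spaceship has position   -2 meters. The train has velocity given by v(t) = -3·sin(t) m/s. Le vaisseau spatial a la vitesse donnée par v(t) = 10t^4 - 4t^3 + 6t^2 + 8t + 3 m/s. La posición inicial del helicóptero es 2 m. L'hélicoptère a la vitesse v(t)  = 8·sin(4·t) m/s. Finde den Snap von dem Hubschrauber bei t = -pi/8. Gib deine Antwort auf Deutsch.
Wir müssen unsere Gleichung für die Geschwindigkeit v(t) = 8·sin(4·t) 3-mal ableiten. Durch Ableiten von der Geschwindigkeit erhalten wir die Beschleunigung: a(t) = 32·cos(4·t). Mit d/dt von a(t) finden wir j(t) = -128·sin(4·t). Mit d/dt von j(t) finden wir s(t) = -512·cos(4·t). Wir haben den Snap s(t) = -512·cos(4·t). Durch Einsetzen von t = -pi/8: s(-pi/8) = 0.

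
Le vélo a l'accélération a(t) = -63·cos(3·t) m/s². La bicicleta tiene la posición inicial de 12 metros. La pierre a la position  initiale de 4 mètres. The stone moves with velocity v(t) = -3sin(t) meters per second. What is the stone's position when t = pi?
We need to integrate our velocity equation v(t) = -3·sin(t) 1 time. Finding the antiderivative of v(t) and using x(0) = 4: x(t) = 3·cos(t) + 1. From the given position equation x(t) = 3·cos(t) + 1, we substitute t = pi to get x = -2.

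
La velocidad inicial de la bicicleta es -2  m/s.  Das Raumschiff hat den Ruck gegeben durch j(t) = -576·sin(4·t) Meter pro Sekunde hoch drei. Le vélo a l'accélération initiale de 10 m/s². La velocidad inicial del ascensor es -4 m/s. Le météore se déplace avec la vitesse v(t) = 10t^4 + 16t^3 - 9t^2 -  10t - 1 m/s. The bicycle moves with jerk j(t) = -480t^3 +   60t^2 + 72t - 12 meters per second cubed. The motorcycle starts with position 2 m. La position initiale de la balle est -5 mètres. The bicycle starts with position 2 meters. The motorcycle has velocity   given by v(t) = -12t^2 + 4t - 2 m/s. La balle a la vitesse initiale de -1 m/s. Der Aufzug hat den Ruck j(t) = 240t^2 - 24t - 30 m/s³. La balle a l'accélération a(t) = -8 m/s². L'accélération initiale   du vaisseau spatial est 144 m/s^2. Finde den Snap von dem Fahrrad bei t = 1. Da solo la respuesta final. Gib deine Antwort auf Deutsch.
Die Antwort ist -1248.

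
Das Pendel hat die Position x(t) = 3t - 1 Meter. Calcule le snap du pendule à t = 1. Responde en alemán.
Um dies zu lösen, müssen wir 4 Ableitungen unserer Gleichung für die Position x(t) = 3·t - 1 nehmen. Durch Ableiten von der Position erhalten wir die Geschwindigkeit: v(t) = 3. Durch Ableiten von der Geschwindigkeit erhalten wir die Beschleunigung: a(t) = 0. Die Ableitung von der Beschleunigung ergibt den Ruck: j(t) = 0. Die Ableitung von dem Ruck ergibt den Snap: s(t) = 0. Mit s(t) = 0 und Einsetzen von t = 1, finden wir s = 0.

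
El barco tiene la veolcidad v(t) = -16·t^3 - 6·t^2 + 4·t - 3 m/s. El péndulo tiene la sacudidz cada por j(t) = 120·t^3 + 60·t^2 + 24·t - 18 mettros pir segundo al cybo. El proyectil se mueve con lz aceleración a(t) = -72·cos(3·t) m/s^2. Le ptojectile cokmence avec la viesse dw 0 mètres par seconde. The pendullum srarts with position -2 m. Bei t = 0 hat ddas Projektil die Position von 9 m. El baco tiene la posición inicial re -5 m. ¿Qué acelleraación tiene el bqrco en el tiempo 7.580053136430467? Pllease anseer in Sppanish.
Debemos derivar nuestra ecuación de la velocidad v(t) = -16·t^3 - 6·t^2 + 4·t - 3 1 vez. Derivando la velocidad, obtenemos la aceleración: a(t) = -48·t^2 - 12·t + 4. De la ecuación de la aceleración a(t) = -48·t^2 - 12·t + 4, sustituimos t = 7.580053136430467 para obtener a = -2844.90650409042.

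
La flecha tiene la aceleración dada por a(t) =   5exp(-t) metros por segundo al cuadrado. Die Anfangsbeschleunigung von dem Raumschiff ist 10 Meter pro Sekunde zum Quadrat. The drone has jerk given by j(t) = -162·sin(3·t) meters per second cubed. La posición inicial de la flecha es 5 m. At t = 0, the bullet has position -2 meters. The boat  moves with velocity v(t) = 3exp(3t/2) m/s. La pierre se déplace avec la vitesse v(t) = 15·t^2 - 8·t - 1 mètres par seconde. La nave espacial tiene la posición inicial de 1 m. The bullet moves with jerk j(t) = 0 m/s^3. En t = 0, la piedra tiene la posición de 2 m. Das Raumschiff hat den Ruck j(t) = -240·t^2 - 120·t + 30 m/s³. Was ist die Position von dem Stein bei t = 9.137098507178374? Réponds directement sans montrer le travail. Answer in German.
x(9.137098507178374) = 3473.04165580371.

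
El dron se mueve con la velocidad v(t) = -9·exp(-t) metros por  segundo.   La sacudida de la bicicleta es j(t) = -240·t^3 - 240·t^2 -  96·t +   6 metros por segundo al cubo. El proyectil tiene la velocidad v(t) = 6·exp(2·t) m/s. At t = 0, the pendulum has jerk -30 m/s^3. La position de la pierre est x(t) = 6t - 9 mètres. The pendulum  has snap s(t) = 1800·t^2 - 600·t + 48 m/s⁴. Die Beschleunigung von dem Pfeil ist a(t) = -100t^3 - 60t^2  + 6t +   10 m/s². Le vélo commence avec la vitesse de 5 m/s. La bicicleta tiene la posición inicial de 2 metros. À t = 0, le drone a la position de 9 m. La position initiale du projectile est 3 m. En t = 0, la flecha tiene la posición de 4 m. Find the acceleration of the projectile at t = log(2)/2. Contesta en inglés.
To solve this, we need to take 1 derivative of our velocity equation v(t) = 6·exp(2·t). The derivative of velocity gives acceleration: a(t) = 12·exp(2·t). We have acceleration a(t) = 12·exp(2·t). Substituting t = log(2)/2: a(log(2)/2) = 24.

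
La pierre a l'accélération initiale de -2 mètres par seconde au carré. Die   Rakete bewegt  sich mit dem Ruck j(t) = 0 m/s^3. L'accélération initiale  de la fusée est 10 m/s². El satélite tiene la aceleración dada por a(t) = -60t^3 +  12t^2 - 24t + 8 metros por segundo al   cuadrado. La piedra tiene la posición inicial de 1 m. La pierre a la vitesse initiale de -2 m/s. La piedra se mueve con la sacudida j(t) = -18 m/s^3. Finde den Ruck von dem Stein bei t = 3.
Mit j(t) = -18 und Einsetzen von t = 3, finden wir j = -18.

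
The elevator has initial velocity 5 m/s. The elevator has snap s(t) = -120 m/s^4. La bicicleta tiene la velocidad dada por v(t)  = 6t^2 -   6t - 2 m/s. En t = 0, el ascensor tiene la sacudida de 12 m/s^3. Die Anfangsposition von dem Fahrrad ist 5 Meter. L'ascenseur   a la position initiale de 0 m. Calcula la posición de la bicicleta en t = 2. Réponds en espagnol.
Debemos encontrar la antiderivada de nuestra ecuación de la velocidad v(t) = 6·t^2 - 6·t - 2 1 vez. Tomando ∫v(t)dt y aplicando x(0) = 5, encontramos x(t) = 2·t^3 - 3·t^2 - 2·t + 5. De la ecuación de la posición x(t) = 2·t^3 - 3·t^2 - 2·t + 5, sustituimos t = 2 para obtener x = 5.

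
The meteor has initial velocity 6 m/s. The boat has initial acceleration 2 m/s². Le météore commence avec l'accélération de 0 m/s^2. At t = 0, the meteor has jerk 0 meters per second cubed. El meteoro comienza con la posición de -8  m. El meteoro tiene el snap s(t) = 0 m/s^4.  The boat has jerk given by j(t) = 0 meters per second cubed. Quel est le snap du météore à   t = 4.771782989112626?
De l'équation du snap s(t) = 0, nous substituons t = 4.771782989112626 pour obtenir s = 0.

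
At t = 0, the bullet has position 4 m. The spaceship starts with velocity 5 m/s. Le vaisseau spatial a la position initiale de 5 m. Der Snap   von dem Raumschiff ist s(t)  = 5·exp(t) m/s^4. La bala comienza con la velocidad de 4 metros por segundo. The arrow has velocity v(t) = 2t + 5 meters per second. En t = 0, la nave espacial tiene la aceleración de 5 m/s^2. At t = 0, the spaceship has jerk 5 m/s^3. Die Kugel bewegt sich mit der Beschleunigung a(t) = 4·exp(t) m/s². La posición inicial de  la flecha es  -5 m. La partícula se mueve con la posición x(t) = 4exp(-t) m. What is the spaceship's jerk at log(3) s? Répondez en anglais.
To find the answer, we compute 1 integral of s(t) = 5·exp(t). Integrating snap and using the initial condition j(0) = 5, we get j(t) = 5·exp(t). Using j(t) = 5·exp(t) and substituting t = log(3), we find j = 15.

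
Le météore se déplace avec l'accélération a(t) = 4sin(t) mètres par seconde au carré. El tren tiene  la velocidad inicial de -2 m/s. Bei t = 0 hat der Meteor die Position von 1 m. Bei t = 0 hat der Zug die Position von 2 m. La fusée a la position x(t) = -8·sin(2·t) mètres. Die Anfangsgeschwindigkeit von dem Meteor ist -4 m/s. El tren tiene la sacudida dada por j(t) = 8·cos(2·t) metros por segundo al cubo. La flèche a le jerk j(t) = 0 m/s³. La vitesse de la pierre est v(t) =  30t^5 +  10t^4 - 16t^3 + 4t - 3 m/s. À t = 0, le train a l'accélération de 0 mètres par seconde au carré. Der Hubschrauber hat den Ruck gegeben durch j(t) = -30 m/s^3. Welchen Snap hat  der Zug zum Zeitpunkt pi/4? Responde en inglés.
We must differentiate our jerk equation j(t) = 8·cos(2·t) 1 time. The derivative of jerk gives snap: s(t) = -16·sin(2·t). From the given snap equation s(t) = -16·sin(2·t), we substitute t = pi/4 to get s = -16.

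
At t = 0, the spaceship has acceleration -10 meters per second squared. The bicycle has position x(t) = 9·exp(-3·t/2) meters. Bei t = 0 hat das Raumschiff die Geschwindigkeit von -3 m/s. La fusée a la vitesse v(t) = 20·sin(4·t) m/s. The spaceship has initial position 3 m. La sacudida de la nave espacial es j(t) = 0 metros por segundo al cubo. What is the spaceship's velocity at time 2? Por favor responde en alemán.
Wir müssen die Stammfunktion unserer Gleichung für den Ruck j(t) = 0 2-mal finden. Durch Integration von dem Ruck und Verwendung der Anfangsbedingung a(0) = -10, erhalten wir a(t) = -10. Durch Integration von der Beschleunigung und Verwendung der Anfangsbedingung v(0) = -3, erhalten wir v(t) = -10·t - 3. Aus der Gleichung für die Geschwindigkeit v(t) = -10·t - 3, setzen wir t = 2 ein und erhalten v = -23.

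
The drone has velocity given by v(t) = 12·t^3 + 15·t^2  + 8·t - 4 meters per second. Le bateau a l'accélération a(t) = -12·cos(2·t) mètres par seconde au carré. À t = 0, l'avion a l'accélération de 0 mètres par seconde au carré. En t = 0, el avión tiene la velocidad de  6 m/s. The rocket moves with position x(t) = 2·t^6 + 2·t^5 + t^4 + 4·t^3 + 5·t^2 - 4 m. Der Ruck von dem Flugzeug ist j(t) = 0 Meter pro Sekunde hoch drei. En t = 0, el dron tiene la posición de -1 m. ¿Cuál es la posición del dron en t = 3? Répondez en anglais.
To find the answer, we compute 1 antiderivative of v(t) = 12·t^3 + 15·t^2 + 8·t - 4. The antiderivative of velocity, with x(0) = -1, gives position: x(t) = 3·t^4 + 5·t^3 + 4·t^2 - 4·t - 1. From the given position equation x(t) = 3·t^4 + 5·t^3 + 4·t^2 - 4·t - 1, we substitute t = 3 to get x = 401.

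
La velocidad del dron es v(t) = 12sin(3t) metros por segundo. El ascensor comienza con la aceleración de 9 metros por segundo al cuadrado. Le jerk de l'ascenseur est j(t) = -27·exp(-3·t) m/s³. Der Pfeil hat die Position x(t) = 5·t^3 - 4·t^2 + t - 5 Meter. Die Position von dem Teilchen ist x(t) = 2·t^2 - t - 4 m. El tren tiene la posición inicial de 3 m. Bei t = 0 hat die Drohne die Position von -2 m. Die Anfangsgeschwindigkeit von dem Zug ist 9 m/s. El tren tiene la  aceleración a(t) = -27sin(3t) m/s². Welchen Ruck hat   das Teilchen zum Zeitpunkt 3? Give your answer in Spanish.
Partiendo de la posición x(t) = 2·t^2 - t - 4, tomamos 3 derivadas. Derivando la posición, obtenemos la velocidad: v(t) = 4·t - 1. Tomando d/dt de v(t), encontramos a(t) = 4. Derivando la aceleración, obtenemos la sacudida: j(t) = 0. De la ecuación de la sacudida j(t) = 0, sustituimos t = 3 para obtener j = 0.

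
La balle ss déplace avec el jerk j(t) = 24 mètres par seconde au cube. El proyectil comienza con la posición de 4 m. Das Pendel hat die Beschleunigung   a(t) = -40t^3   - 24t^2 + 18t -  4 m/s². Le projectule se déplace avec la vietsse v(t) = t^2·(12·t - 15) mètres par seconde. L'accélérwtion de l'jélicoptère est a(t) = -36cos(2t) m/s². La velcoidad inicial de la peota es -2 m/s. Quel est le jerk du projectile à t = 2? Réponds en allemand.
Ausgehend von der Geschwindigkeit v(t) = t^2·(12·t - 15), nehmen wir 2 Ableitungen. Durch Ableiten von der Geschwindigkeit erhalten wir die Beschleunigung: a(t) = 12·t^2 + 2·t·(12·t - 15). Die Ableitung von der Beschleunigung ergibt den Ruck: j(t) = 72·t - 30. Mit j(t) = 72·t - 30 und Einsetzen von t = 2, finden wir j = 114.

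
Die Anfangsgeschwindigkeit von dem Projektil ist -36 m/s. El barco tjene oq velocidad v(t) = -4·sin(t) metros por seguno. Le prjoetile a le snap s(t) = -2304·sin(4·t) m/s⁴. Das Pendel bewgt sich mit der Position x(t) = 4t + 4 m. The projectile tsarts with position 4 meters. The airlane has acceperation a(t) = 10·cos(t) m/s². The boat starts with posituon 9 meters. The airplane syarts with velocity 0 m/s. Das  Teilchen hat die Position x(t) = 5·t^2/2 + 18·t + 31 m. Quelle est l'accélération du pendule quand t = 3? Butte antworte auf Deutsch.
Um dies zu lösen, müssen wir 2 Ableitungen unserer Gleichung für die Position x(t) = 4·t + 4 nehmen. Mit d/dt von x(t) finden wir v(t) = 4. Die Ableitung von der Geschwindigkeit ergibt die Beschleunigung: a(t) = 0. Wir haben die Beschleunigung a(t) = 0. Durch Einsetzen von t = 3: a(3) = 0.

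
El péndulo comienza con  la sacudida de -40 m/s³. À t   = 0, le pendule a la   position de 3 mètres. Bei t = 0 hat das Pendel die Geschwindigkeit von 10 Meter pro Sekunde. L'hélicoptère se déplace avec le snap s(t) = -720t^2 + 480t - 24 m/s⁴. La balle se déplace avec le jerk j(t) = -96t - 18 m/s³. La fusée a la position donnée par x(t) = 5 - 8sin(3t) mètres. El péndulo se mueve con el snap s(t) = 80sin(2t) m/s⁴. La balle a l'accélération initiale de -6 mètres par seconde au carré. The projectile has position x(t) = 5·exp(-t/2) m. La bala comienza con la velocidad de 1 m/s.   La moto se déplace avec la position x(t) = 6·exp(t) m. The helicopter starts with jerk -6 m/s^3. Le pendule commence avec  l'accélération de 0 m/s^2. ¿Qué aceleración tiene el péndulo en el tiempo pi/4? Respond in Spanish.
Necesitamos integrar nuestra ecuación del snap s(t) = 80·sin(2·t) 2 veces. La antiderivada del snap, con j(0) = -40, da la sacudida: j(t) = -40·cos(2·t). La antiderivada de la sacudida, con a(0) = 0, da la aceleración: a(t) = -20·sin(2·t). De la ecuación de la aceleración a(t) = -20·sin(2·t), sustituimos t = pi/4 para obtener a = -20.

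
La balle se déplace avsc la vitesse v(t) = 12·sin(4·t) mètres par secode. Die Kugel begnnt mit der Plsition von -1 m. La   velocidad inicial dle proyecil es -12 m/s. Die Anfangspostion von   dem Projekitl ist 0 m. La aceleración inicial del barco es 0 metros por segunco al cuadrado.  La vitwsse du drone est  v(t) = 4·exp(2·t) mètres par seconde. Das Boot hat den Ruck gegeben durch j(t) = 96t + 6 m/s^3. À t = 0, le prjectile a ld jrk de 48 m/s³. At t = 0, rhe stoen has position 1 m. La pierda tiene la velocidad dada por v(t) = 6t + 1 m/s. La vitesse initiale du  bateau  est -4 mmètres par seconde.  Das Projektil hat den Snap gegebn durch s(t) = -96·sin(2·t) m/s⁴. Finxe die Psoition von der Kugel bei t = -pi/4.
Wir müssen unsere Gleichung für die Geschwindigkeit v(t) = 12·sin(4·t) 1-mal integrieren. Mit ∫v(t)dt und Anwendung von x(0) = -1, finden wir x(t) = 2 - 3·cos(4·t). Mit x(t) = 2 - 3·cos(4·t) und Einsetzen von t = -pi/4, finden wir x = 5.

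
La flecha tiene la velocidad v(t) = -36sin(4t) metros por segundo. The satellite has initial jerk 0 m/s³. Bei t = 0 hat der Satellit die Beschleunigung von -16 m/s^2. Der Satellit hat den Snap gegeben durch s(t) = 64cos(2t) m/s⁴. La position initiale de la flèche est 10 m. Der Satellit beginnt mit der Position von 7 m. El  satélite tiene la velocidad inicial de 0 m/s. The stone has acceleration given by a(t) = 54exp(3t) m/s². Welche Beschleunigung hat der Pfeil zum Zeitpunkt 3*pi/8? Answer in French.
Nous devons dériver notre équation de la vitesse v(t) = -36·sin(4·t) 1 fois. La dérivée de la vitesse donne l'accélération: a(t) = -144·cos(4·t). De l'équation de l'accélération a(t) = -144·cos(4·t), nous substituons t = 3*pi/8 pour obtenir a = 0.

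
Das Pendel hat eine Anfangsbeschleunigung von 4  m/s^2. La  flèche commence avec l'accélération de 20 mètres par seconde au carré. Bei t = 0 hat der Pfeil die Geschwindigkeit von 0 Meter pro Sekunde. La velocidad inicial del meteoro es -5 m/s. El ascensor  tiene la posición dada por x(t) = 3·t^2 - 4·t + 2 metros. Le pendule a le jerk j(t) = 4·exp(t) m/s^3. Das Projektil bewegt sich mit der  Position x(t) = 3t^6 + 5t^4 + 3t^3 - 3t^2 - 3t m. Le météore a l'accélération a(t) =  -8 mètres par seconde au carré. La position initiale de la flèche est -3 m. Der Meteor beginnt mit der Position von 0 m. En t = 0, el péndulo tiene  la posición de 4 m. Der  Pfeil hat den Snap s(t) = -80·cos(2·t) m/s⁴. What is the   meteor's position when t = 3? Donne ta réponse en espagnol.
Partiendo de la aceleración a(t) = -8, tomamos 2 antiderivadas. La integral de la aceleración es la velocidad. Usando v(0) = -5, obtenemos v(t) = -8·t - 5. La integral de la velocidad, con x(0) = 0, da la posición: x(t) = -4·t^2 - 5·t. Usando x(t) = -4·t^2 - 5·t y sustituyendo t = 3, encontramos x = -51.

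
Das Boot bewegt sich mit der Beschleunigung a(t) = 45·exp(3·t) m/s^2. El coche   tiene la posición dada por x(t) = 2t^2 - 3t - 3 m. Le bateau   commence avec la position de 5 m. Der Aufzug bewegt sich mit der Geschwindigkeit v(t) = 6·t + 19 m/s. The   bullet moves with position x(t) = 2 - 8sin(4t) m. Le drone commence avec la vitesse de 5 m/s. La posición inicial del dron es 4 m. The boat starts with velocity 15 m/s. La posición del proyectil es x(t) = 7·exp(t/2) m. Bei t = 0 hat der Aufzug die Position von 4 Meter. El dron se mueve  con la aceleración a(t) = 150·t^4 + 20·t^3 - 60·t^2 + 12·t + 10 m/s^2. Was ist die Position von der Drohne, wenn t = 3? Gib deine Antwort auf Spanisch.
Para resolver esto, necesitamos tomar 2 antiderivadas de nuestra ecuación de la aceleración a(t) = 150·t^4 + 20·t^3 - 60·t^2 + 12·t + 10. La antiderivada de la aceleración es la velocidad. Usando v(0) = 5, obtenemos v(t) = 30·t^5 + 5·t^4 - 20·t^3 + 6·t^2 + 10·t + 5. Integrando la velocidad y usando la condición inicial x(0) = 4, obtenemos x(t) = 5·t^6 + t^5 - 5·t^4 + 2·t^3 + 5·t^2 + 5·t + 4. Tenemos la posición x(t) = 5·t^6 + t^5 - 5·t^4 + 2·t^3 + 5·t^2 + 5·t + 4. Sustituyendo t = 3: x(3) = 3601.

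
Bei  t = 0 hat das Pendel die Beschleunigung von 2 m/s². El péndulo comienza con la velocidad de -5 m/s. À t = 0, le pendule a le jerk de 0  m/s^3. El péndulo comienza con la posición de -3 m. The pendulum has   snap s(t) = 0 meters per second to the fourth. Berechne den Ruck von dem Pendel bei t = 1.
Wir müssen unsere Gleichung für den Snap s(t) = 0 1-mal integrieren. Das Integral von dem Snap ist der Ruck. Mit j(0) = 0 erhalten wir j(t) = 0. Mit j(t) = 0 und Einsetzen von t = 1, finden wir j = 0.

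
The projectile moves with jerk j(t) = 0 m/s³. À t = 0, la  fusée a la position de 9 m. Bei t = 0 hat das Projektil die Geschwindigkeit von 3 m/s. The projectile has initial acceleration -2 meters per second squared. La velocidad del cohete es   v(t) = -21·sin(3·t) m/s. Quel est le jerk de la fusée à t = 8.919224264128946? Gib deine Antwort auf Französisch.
Nous devons dériver notre équation de la vitesse v(t) = -21·sin(3·t) 2 fois. En dérivant la vitesse, nous obtenons l'accélération: a(t) = -63·cos(3·t). En dérivant l'accélération, nous obtenons le jerk: j(t) = 189·sin(3·t). Nous avons le jerk j(t) = 189·sin(3·t). En substituant t = 8.919224264128946: j(8.919224264128946) = 188.723123672430.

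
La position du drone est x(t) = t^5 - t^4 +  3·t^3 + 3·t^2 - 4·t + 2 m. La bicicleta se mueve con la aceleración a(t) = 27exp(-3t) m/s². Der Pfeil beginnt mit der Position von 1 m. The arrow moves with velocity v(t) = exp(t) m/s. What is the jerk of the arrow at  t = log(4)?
To solve this, we need to take 2 derivatives of our velocity equation v(t) = exp(t). The derivative of velocity gives acceleration: a(t) = exp(t). Taking d/dt of a(t), we find j(t) = exp(t). Using j(t) = exp(t) and substituting t = log(4), we find j = 4.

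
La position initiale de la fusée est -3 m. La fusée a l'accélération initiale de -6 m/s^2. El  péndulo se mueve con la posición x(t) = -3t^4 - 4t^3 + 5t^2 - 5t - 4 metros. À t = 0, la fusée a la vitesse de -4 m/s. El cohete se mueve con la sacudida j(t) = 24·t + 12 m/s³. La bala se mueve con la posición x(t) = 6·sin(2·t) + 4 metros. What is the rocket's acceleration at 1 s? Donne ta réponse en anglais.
We need to integrate our jerk equation j(t) = 24·t + 12 1 time. Integrating jerk and using the initial condition a(0) = -6, we get a(t) = 12·t^2 + 12·t - 6. From the given acceleration equation a(t) = 12·t^2 + 12·t - 6, we substitute t = 1 to get a = 18.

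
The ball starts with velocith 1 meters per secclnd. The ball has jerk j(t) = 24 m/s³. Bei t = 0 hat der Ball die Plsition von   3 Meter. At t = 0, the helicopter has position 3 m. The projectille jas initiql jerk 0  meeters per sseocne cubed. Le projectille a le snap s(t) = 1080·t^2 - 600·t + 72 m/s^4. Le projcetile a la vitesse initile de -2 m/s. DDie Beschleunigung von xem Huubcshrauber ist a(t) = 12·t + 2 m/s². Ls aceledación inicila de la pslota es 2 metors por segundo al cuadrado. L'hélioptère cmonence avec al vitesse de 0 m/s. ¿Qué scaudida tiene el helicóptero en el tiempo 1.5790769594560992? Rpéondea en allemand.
Um dies zu lösen, müssen wir 1 Ableitung unserer Gleichung für die Beschleunigung a(t) = 12·t + 2 nehmen. Mit d/dt von a(t) finden wir j(t) = 12. Aus der Gleichung für den Ruck j(t) = 12, setzen wir t = 1.5790769594560992 ein und erhalten j = 12.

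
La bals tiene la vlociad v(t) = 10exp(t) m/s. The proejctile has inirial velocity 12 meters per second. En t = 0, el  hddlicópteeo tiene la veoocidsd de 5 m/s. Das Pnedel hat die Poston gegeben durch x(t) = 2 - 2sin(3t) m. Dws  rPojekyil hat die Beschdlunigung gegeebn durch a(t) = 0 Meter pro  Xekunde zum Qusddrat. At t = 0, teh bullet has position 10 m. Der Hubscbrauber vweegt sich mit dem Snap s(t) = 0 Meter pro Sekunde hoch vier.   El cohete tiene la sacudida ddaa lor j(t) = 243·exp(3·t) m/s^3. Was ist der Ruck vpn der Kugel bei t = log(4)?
Wir müssen unsere Gleichung für die Geschwindigkeit v(t) = 10·exp(t) 2-mal ableiten. Mit d/dt von v(t) finden wir a(t) = 10·exp(t). Die Ableitung von der Beschleunigung ergibt den Ruck: j(t) = 10·exp(t). Wir haben den Ruck j(t) = 10·exp(t). Durch Einsetzen von t = log(4): j(log(4)) = 40.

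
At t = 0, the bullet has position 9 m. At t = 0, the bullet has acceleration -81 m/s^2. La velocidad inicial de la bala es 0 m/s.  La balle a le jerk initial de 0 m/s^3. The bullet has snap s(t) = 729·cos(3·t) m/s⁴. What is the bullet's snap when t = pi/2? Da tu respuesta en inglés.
We have snap s(t) = 729·cos(3·t). Substituting t = pi/2: s(pi/2) = 0.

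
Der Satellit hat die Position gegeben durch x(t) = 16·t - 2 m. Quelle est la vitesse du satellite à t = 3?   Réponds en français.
En partant de la position x(t) = 16·t - 2, nous prenons 1 dérivée. En dérivant la position, nous obtenons la vitesse: v(t) = 16. Nous avons la vitesse v(t) = 16. En substituant t = 3: v(3) = 16.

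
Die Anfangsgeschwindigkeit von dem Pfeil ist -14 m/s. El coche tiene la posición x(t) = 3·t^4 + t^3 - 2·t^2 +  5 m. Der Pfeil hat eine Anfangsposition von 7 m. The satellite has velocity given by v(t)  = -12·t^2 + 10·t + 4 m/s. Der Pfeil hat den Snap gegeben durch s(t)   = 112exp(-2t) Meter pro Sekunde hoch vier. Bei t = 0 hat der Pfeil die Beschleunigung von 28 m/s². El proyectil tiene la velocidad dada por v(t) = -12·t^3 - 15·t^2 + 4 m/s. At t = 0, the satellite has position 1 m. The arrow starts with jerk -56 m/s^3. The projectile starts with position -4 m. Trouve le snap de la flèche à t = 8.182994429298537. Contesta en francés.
En utilisant s(t) = 112·exp(-2·t) et en substituant t = 8.182994429298537, nous trouvons s = 0.00000874096478314088.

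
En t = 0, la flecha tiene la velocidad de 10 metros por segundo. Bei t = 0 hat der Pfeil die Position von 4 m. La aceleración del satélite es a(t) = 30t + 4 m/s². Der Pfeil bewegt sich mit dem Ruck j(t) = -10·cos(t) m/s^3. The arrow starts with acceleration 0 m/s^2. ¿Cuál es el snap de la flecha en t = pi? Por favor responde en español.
Debemos derivar nuestra ecuación de la sacudida j(t) = -10·cos(t) 1 vez. Derivando la sacudida, obtenemos el snap: s(t) = 10·sin(t). Tenemos el snap s(t) = 10·sin(t). Sustituyendo t = pi: s(pi) = 0.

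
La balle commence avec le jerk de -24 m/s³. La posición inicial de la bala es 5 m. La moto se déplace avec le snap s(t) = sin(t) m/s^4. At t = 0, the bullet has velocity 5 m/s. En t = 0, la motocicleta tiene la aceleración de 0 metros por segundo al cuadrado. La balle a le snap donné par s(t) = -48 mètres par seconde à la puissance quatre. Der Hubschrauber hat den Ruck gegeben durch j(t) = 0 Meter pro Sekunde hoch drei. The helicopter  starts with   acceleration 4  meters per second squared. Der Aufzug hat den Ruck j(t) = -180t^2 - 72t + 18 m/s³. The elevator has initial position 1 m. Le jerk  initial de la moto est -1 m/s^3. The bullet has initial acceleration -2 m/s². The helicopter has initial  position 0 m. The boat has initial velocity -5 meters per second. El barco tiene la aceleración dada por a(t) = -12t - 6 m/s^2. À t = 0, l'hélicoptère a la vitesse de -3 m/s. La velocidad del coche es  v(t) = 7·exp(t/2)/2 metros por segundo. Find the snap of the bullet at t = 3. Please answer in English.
From the given snap equation s(t) = -48, we substitute t = 3 to get s = -48.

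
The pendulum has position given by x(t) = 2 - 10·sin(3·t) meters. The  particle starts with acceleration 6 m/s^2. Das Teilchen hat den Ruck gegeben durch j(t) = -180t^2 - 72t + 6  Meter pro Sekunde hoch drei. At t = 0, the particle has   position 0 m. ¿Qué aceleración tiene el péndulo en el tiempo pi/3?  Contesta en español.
Partiendo de la posición x(t) = 2 - 10·sin(3·t), tomamos 2 derivadas. Derivando la posición, obtenemos la velocidad: v(t) = -30·cos(3·t). La derivada de la velocidad da la aceleración: a(t) = 90·sin(3·t). De la ecuación de la aceleración a(t) = 90·sin(3·t), sustituimos t = pi/3 para obtener a = 0.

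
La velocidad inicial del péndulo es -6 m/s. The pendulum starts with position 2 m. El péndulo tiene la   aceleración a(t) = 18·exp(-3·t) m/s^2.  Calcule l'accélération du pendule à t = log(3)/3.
Nous avons l'accélération a(t) = 18·exp(-3·t). En substituant t = log(3)/3: a(log(3)/3) = 6.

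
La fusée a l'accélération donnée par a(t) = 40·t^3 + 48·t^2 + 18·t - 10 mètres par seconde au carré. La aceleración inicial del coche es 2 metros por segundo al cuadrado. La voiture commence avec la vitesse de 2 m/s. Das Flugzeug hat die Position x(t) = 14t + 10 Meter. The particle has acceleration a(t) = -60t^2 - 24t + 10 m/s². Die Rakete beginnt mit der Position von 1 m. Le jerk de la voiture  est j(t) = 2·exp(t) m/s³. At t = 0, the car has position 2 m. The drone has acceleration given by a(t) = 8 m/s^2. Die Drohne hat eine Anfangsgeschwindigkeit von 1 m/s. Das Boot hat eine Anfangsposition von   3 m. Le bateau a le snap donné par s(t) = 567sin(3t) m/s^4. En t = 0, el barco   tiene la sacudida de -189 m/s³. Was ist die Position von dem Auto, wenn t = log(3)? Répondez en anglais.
We must find the antiderivative of our jerk equation j(t) = 2·exp(t) 3 times. Taking ∫j(t)dt and applying a(0) = 2, we find a(t) = 2·exp(t). Taking ∫a(t)dt and applying v(0) = 2, we find v(t) = 2·exp(t). Integrating velocity and using the initial condition x(0) = 2, we get x(t) = 2·exp(t). We have position x(t) = 2·exp(t). Substituting t = log(3): x(log(3)) = 6.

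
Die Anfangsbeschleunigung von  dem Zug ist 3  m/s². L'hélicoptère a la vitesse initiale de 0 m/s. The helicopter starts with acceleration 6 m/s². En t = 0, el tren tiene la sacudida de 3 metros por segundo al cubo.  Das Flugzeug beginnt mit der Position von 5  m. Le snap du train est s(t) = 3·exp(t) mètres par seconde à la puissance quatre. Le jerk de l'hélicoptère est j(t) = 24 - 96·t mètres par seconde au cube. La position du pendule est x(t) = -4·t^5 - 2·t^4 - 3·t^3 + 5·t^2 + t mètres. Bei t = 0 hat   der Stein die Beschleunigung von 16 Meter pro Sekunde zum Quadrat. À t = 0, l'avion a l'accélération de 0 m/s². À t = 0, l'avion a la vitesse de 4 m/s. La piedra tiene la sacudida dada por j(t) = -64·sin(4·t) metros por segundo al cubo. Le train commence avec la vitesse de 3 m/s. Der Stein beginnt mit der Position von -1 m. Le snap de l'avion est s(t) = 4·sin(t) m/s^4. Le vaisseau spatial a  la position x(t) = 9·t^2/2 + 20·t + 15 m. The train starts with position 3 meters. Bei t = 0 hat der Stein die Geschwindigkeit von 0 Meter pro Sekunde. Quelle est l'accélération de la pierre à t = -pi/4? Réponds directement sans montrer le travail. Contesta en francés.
La réponse est -16.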